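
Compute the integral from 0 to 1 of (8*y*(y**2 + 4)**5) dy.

7686

Let u = y**2 + 4, so du = 2*y dy. When y = 0, u = 4; when y = 1, u = 5.
The integral becomes 4·∫ u**5 du from 4 to 5, with antiderivative 2*u**6/3.
Back in y: F(y) = 2*(y**2 + 4)**6/3.
Then F(1) - F(0) = (31250/3) - (8192/3) = 7686.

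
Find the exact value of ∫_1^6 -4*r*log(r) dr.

-72*log(3) - 72*log(2) + 35

Integrate by parts once (u = ln r, dv = -4*r dr).
An antiderivative is F(r) = -r**2*(2*log(r) - 1).
Then F(6) - F(1) = (-72*log(3) - 72*log(2) + 36) - (1) = -72*log(3) - 72*log(2) + 35.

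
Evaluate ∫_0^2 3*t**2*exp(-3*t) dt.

Integrate by parts twice (u = t^2, dv = 3*exp(-3*t) dt).
An antiderivative is F(t) = (-9*t**2 - 6*t - 2)*exp(-3*t)/9.
Then F(2) - F(0) = (-50*exp(-6)/9) - (-2/9) = 2/9 - 50*exp(-6)/9.

2/9 - 50*exp(-6)/9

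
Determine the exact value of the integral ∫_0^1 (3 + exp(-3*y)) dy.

An antiderivative is F(y) = 3*y - exp(-3*y)/3.
Then F(1) - F(0) = (3 - exp(-3)/3) - (-1/3) = 10/3 - exp(-3)/3.

10/3 - exp(-3)/3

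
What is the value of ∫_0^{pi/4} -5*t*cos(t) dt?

-5*sqrt(2)/2 - 5*sqrt(2)*pi/8 + 5

Integrate by parts once (u = t, dv = -5*cos(t) dt).
An antiderivative is F(t) = -5*t*sin(t) - 5*cos(t).
Then F(pi/4) - F(0) = (5*sqrt(2)*(-4 - pi)/8) - (-5) = -5*sqrt(2)/2 - 5*sqrt(2)*pi/8 + 5.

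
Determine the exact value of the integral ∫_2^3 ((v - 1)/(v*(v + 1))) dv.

log(32/27)

Factor the denominator: v**2 + v = (v + 1)v.
Partial fractions: (v - 1)/(v*(v + 1)) = 2/(v + 1) - 1/v.
An antiderivative is F(v) = -log(v) + 2*log(v + 1).
Then F(3) - F(2) = (log(16/3)) - (log(9/2)) = log(32/27).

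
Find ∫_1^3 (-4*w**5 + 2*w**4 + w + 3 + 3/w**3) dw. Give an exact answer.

-1886/5

By the power rule, an antiderivative is F(w) = -2*w**6/3 + 2*w**5/5 + w**2/2 + 3*w - 3/(2*w**2).
Then F(3) - F(1) = (-5632/15) - (26/15) = -1886/5.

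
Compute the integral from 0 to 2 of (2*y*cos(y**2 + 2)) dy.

Let u = y**2 + 2, so du = 2*y dy. When y = 0, u = 2; when y = 2, u = 6.
The integral becomes ∫ cos(u) du from 2 to 6, with antiderivative sin(u).
Back in y: F(y) = sin(y**2 + 2).
Then F(2) - F(0) = (sin(6)) - (sin(2)) = -sin(2) + sin(6).

-sin(2) + sin(6)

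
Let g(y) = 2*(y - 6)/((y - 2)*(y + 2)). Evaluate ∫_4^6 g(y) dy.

Factor the denominator: y**2 - 4 = (y + 2)(y - 2).
Partial fractions: 2*(y - 6)/((y - 2)*(y + 2)) = 4/(y + 2) - 2/(y - 2).
An antiderivative is F(y) = -2*log(y - 2) + 4*log(y + 2).
Then F(6) - F(4) = (8*log(2)) - (2*log(2) + 4*log(3)) = log(64/81).

log(64/81)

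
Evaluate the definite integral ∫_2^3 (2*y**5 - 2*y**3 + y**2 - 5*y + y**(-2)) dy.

By the power rule, an antiderivative is F(y) = y**6/3 - y**4/2 + y**3/3 - 5*y**2/2 - 1/y.
Then F(3) - F(2) = (566/3) - (11/2) = 1099/6.

1099/6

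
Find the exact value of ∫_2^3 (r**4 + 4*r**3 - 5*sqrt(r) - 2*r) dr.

By the power rule, an antiderivative is F(r) = r**5/5 + r**4 - 10*r**(3/2)/3 - r**2.
Then F(3) - F(2) = (603/5 - 10*sqrt(3)) - (92/5 - 20*sqrt(2)/3) = -10*sqrt(3) + 20*sqrt(2)/3 + 511/5.

-10*sqrt(3) + 20*sqrt(2)/3 + 511/5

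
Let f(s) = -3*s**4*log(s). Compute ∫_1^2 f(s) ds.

93/25 - 96*log(2)/5

Integrate by parts once (u = ln s, dv = -3*s**4 ds).
An antiderivative is F(s) = -3*s**5*(5*log(s) - 1)/25.
Then F(2) - F(1) = (96/25 - 96*log(2)/5) - (3/25) = 93/25 - 96*log(2)/5.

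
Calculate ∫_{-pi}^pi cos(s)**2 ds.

pi

Use the identity cos^2(s) = (1 + cos(2*s))/2.
An antiderivative is F(s) = s/2 + sin(2*s)/4.
Then F(pi) - F(-pi) = (pi/2) - (-pi/2) = pi.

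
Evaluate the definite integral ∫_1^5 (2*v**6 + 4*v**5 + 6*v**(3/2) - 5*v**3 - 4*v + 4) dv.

By the power rule, an antiderivative is F(v) = 2*v**7/7 + 2*v**6/3 + 12*v**(5/2)/5 - 5*v**4/4 - 2*v**2 + 4*v.
Then F(5) - F(1) = (60*sqrt(5) + 2681855/84) - (1723/420) = 60*sqrt(5) + 1117296/35.

60*sqrt(5) + 1117296/35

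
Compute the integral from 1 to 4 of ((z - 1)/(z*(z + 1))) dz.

Factor the denominator: z**2 + z = (z + 1)z.
Partial fractions: (z - 1)/(z*(z + 1)) = 2/(z + 1) - 1/z.
An antiderivative is F(z) = -log(z) + 2*log(z + 1).
Then F(4) - F(1) = (log(25/4)) - (log(4)) = log(25/16).

log(25/16)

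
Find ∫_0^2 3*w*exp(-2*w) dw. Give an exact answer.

Integrate by parts once (u = w, dv = 3*exp(-2*w) dw).
An antiderivative is F(w) = (-6*w - 3)*exp(-2*w)/4.
Then F(2) - F(0) = (-15*exp(-4)/4) - (-3/4) = 3/4 - 15*exp(-4)/4.

3/4 - 15*exp(-4)/4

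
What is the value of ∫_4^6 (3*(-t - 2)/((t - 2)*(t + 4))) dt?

Factor the denominator: t**2 + 2*t - 8 = (t + 4)(t - 2).
Partial fractions: 3*(-t - 2)/((t - 2)*(t + 4)) = -1/(t + 4) - 2/(t - 2).
An antiderivative is F(t) = -2*log(t - 2) - log(t + 4).
Then F(6) - F(4) = (-5*log(2) - log(5)) - (-log(32)) = -log(5).

-log(5)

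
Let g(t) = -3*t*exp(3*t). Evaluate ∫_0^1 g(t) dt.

-2*exp(3)/3 - 1/3

Integrate by parts once (u = t, dv = -3*exp(3*t) dt).
An antiderivative is F(t) = (-3*t + 1)*exp(3*t)/3.
Then F(1) - F(0) = (-2*exp(3)/3) - (1/3) = -2*exp(3)/3 - 1/3.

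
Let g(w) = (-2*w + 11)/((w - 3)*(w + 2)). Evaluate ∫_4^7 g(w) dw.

Factor the denominator: w**2 - w - 6 = (w + 2)(w - 3).
Partial fractions: (-2*w + 11)/((w - 3)*(w + 2)) = -3/(w + 2) + 1/(w - 3).
An antiderivative is F(w) = log(w - 3) - 3*log(w + 2).
Then F(7) - F(4) = (-6*log(3) + 2*log(2)) - (-3*log(3) - 3*log(2)) = log(32/27).

log(32/27)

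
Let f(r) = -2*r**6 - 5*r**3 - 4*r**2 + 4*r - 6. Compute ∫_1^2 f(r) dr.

-5407/84

By the power rule, an antiderivative is F(r) = -2*r**7/7 - 5*r**4/4 - 4*r**3/3 + 2*r**2 - 6*r.
Then F(2) - F(1) = (-1496/21) - (-577/84) = -5407/84.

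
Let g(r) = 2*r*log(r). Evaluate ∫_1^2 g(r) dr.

-3/2 + log(16)

Integrate by parts once (u = ln r, dv = 2*r dr).
An antiderivative is F(r) = r**2*(2*log(r) - 1)/2.
Then F(2) - F(1) = (-2 + log(16)) - (-1/2) = -3/2 + log(16).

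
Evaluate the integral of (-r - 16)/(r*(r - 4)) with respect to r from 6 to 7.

Factor the denominator: r**2 - 4*r = r(r - 4).
Partial fractions: (-r - 16)/(r*(r - 4)) = 4/r - 5/(r - 4).
An antiderivative is F(r) = 4*log(r) - 5*log(r - 4).
Then F(7) - F(6) = (-5*log(3) + 4*log(7)) - (log(81/2)) = -9*log(3) + log(2) + 4*log(7).

-9*log(3) + log(2) + 4*log(7)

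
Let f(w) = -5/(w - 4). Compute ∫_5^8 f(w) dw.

An antiderivative is F(w) = -5*log(w - 4).
Then F(8) - F(5) = (-10*log(2)) - (0) = -10*log(2).

-10*log(2)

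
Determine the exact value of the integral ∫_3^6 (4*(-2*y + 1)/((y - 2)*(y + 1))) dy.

Factor the denominator: y**2 - y - 2 = (y + 1)(y - 2).
Partial fractions: 4*(-2*y + 1)/((y - 2)*(y + 1)) = -4/(y + 1) - 4/(y - 2).
An antiderivative is F(y) = -4*log(y - 2) - 4*log(y + 1).
Then F(6) - F(3) = (-4*log(7) - 8*log(2)) - (-8*log(2)) = -4*log(7).

-4*log(7)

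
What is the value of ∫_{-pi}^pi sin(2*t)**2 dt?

pi

Use the identity sin^2(2*t) = (1 - cos(4*t))/2.
An antiderivative is F(t) = t/2 - sin(4*t)/8.
Then F(pi) - F(-pi) = (pi/2) - (-pi/2) = pi.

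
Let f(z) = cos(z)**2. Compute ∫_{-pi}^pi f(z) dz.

Use the identity cos^2(z) = (1 + cos(2*z))/2.
An antiderivative is F(z) = z/2 + sin(2*z)/4.
Then F(pi) - F(-pi) = (pi/2) - (-pi/2) = pi.

pi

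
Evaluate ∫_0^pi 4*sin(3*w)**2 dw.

2*pi

Use the identity sin^2(3*w) = (1 - cos(6*w))/2.
An antiderivative is F(w) = 2*w - sin(6*w)/3.
Then F(pi) - F(0) = (2*pi) - (0) = 2*pi.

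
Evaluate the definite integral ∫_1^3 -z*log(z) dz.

Integrate by parts once (u = ln z, dv = -z dz).
An antiderivative is F(z) = -z**2*(2*log(z) - 1)/4.
Then F(3) - F(1) = (9/4 - 9*log(3)/2) - (1/4) = 2 - 9*log(3)/2.

2 - 9*log(3)/2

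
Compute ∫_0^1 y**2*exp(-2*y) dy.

Integrate by parts twice (u = y^2, dv = exp(-2*y) dy).
An antiderivative is F(y) = (-2*y**2 - 2*y - 1)*exp(-2*y)/4.
Then F(1) - F(0) = (-5*exp(-2)/4) - (-1/4) = (-5 + exp(2))*exp(-2)/4.

(-5 + exp(2))*exp(-2)/4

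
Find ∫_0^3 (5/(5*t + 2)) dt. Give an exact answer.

Let u = 5*t + 2, so du = 5 dt. When t = 0, u = 2; when t = 3, u = 17.
The integral becomes ∫ 1/u du from 2 to 17, with antiderivative log(u).
Back in t: F(t) = log(5*t + 2).
Then F(3) - F(0) = (log(17)) - (log(2)) = log(17/2).

log(17/2)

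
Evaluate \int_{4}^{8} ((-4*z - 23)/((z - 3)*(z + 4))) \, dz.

-5*log(5) - log(2) + log(3)

Factor the denominator: z**2 + z - 12 = (z + 4)(z - 3).
Partial fractions: (-4*z - 23)/((z - 3)*(z + 4)) = 1/(z + 4) - 5/(z - 3).
An antiderivative is F(z) = -5*log(z - 3) + log(z + 4).
Then F(8) - F(4) = (-5*log(5) + log(3) + 2*log(2)) - (log(8)) = -5*log(5) - log(2) + log(3).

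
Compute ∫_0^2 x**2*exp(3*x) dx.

-2/27 + 26*exp(6)/27

Integrate by parts twice (u = x^2, dv = exp(3*x) dx).
An antiderivative is F(x) = (9*x**2 - 6*x + 2)*exp(3*x)/27.
Then F(2) - F(0) = (26*exp(6)/27) - (2/27) = -2/27 + 26*exp(6)/27.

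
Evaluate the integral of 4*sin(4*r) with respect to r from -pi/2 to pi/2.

0

An antiderivative is F(r) = -cos(4*r).
Then F(pi/2) - F(-pi/2) = (-1) - (-1) = 0.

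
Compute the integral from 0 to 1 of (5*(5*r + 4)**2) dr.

665/3

Let u = 5*r + 4, so du = 5 dr. When r = 0, u = 4; when r = 1, u = 9.
The integral becomes ∫ u**2 du from 4 to 9, with antiderivative u**3/3.
Back in r: F(r) = (5*r + 4)**3/3.
Then F(1) - F(0) = (243) - (64/3) = 665/3.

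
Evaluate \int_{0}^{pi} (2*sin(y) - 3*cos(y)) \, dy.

An antiderivative is F(y) = -3*sin(y) - 2*cos(y).
Then F(pi) - F(0) = (2) - (-2) = 4.

4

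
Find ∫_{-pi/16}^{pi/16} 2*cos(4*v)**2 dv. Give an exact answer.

Use the identity cos^2(4*v) = (1 + cos(8*v))/2.
An antiderivative is F(v) = v + sin(8*v)/8.
Then F(pi/16) - F(-pi/16) = (1/8 + pi/16) - (-pi/16 - 1/8) = 1/4 + pi/8.

1/4 + pi/8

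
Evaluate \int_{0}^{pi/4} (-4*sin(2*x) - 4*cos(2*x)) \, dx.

-4

An antiderivative is F(x) = -2*sin(2*x) + 2*cos(2*x).
Then F(pi/4) - F(0) = (-2) - (2) = -4.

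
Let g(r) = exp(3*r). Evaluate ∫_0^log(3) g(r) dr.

26/3

Let u = exp(r), so du = exp(r) dr. When r = 0, u = 1; when r = log(3), u = 3.
The integral becomes ∫ u**2 du from 1 to 3, with antiderivative u**3/3.
Back in r: F(r) = exp(3*r)/3.
Then F(log(3)) - F(0) = (9) - (1/3) = 26/3.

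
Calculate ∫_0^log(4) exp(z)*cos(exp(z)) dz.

-sin(1) + sin(4)

Let u = exp(z), so du = exp(z) dz. When z = 0, u = 1; when z = log(4), u = 4.
The integral becomes ∫ cos(u) du from 1 to 4, with antiderivative sin(u).
Back in z: F(z) = sin(exp(z)).
Then F(log(4)) - F(0) = (sin(4)) - (sin(1)) = -sin(1) + sin(4).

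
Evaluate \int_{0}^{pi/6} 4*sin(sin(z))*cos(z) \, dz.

4 - 4*cos(1/2)

Let u = sin(z), so du = cos(z) dz. When z = 0, u = 0; when z = pi/6, u = 1/2.
The integral becomes 4·∫ sin(u) du from 0 to 1/2, with antiderivative -4*cos(u).
Back in z: F(z) = -4*cos(sin(z)).
Then F(pi/6) - F(0) = (-4*cos(1/2)) - (-4) = 4 - 4*cos(1/2).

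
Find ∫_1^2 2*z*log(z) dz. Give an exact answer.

Integrate by parts once (u = ln z, dv = 2*z dz).
An antiderivative is F(z) = z**2*(2*log(z) - 1)/2.
Then F(2) - F(1) = (-2 + log(16)) - (-1/2) = -3/2 + log(16).

-3/2 + log(16)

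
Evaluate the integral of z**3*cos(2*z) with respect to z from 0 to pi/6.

-sqrt(3)*pi/16 + sqrt(3)*pi**3/864 + pi**2/96 + 3/16

Integrate by parts 3 times (u = z^3, dv = cos(2*z) dz).
An antiderivative is F(z) = z**3*sin(2*z)/2 + 3*z**2*cos(2*z)/4 - 3*z*sin(2*z)/4 - 3*cos(2*z)/8.
Then F(pi/6) - F(0) = (-sqrt(3)*pi/16 - 3/16 + sqrt(3)*pi**3/864 + pi**2/96) - (-3/8) = -sqrt(3)*pi/16 + sqrt(3)*pi**3/864 + pi**2/96 + 3/16.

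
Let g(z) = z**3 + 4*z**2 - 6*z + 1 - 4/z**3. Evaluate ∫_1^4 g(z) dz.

By the power rule, an antiderivative is F(z) = z**4/4 + 4*z**3/3 - 3*z**2 + z + 2/z**2.
Then F(4) - F(1) = (2531/24) - (19/12) = 831/8.

831/8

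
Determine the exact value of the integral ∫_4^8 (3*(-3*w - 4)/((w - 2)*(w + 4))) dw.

-9*log(3) + 4*log(2)

Factor the denominator: w**2 + 2*w - 8 = (w + 4)(w - 2).
Partial fractions: 3*(-3*w - 4)/((w - 2)*(w + 4)) = -4/(w + 4) - 5/(w - 2).
An antiderivative is F(w) = -5*log(w - 2) - 4*log(w + 4).
Then F(8) - F(4) = (-9*log(3) - 13*log(2)) - (-17*log(2)) = -9*log(3) + 4*log(2).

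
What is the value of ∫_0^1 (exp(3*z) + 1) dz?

2/3 + exp(3)/3

An antiderivative is F(z) = exp(3*z)/3 + z.
Then F(1) - F(0) = (1 + exp(3)/3) - (1/3) = 2/3 + exp(3)/3.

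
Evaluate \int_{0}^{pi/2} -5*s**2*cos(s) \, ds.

10 - 5*pi**2/4

Integrate by parts twice (u = s^2, dv = -5*cos(s) ds).
An antiderivative is F(s) = -5*s**2*sin(s) - 10*s*cos(s) + 10*sin(s).
Then F(pi/2) - F(0) = (10 - 5*pi**2/4) - (0) = 10 - 5*pi**2/4.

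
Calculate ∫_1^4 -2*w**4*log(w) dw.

2046/25 - 4096*log(2)/5

Integrate by parts once (u = ln w, dv = -2*w**4 dw).
An antiderivative is F(w) = -2*w**5*(5*log(w) - 1)/25.
Then F(4) - F(1) = (2048/25 - 4096*log(2)/5) - (2/25) = 2046/25 - 4096*log(2)/5.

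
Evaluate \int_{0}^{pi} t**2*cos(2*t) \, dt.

Integrate by parts twice (u = t^2, dv = cos(2*t) dt).
An antiderivative is F(t) = t**2*sin(2*t)/2 + t*cos(2*t)/2 - sin(2*t)/4.
Then F(pi) - F(0) = (pi/2) - (0) = pi/2.

pi/2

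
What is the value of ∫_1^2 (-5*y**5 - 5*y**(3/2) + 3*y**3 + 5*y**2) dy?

By the power rule, an antiderivative is F(y) = -5*y**6/6 - 2*y**(5/2) + 3*y**4/4 + 5*y**3/3.
Then F(2) - F(1) = (-28 - 8*sqrt(2)) - (-5/12) = -331/12 - 8*sqrt(2).

-331/12 - 8*sqrt(2)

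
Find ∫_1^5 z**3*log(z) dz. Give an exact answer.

-39 + 625*log(5)/4

Integrate by parts once (u = ln z, dv = z**3 dz).
An antiderivative is F(z) = z**4*(4*log(z) - 1)/16.
Then F(5) - F(1) = (-625/16 + 625*log(5)/4) - (-1/16) = -39 + 625*log(5)/4.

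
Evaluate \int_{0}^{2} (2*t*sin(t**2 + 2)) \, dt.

Let u = t**2 + 2, so du = 2*t dt. When t = 0, u = 2; when t = 2, u = 6.
The integral becomes ∫ sin(u) du from 2 to 6, with antiderivative -cos(u).
Back in t: F(t) = -cos(t**2 + 2).
Then F(2) - F(0) = (-cos(6)) - (-cos(2)) = -cos(6) + cos(2).

-cos(6) + cos(2)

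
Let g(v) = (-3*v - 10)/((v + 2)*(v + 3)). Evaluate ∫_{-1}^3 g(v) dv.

-4*log(5) + log(3)

Factor the denominator: v**2 + 5*v + 6 = (v + 3)(v + 2).
Partial fractions: (-3*v - 10)/((v + 2)*(v + 3)) = 1/(v + 3) - 4/(v + 2).
An antiderivative is F(v) = -4*log(v + 2) + log(v + 3).
Then F(3) - F(-1) = (-4*log(5) + log(2) + log(3)) - (log(2)) = -4*log(5) + log(3).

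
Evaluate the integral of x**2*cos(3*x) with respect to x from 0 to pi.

Integrate by parts twice (u = x^2, dv = cos(3*x) dx).
An antiderivative is F(x) = x**2*sin(3*x)/3 + 2*x*cos(3*x)/9 - 2*sin(3*x)/27.
Then F(pi) - F(0) = (-2*pi/9) - (0) = -2*pi/9.

-2*pi/9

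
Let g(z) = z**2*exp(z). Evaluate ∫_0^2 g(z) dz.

Integrate by parts twice (u = z^2, dv = exp(z) dz).
An antiderivative is F(z) = (z**2 - 2*z + 2)*exp(z).
Then F(2) - F(0) = (2*exp(2)) - (2) = -2 + 2*exp(2).

-2 + 2*exp(2)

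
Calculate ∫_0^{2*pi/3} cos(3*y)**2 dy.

pi/3

Use the identity cos^2(3*y) = (1 + cos(6*y))/2.
An antiderivative is F(y) = y/2 + sin(6*y)/12.
Then F(2*pi/3) - F(0) = (pi/3) - (0) = pi/3.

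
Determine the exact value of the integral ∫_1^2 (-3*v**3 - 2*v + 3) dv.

-45/4

By the power rule, an antiderivative is F(v) = -3*v**4/4 - v**2 + 3*v.
Then F(2) - F(1) = (-10) - (5/4) = -45/4.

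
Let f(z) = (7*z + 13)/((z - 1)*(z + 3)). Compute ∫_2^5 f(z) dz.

Factor the denominator: z**2 + 2*z - 3 = (z + 3)(z - 1).
Partial fractions: (7*z + 13)/((z - 1)*(z + 3)) = 2/(z + 3) + 5/(z - 1).
An antiderivative is F(z) = 5*log(z - 1) + 2*log(z + 3).
Then F(5) - F(2) = (16*log(2)) - (log(25)) = -2*log(5) + 16*log(2).

-2*log(5) + 16*log(2)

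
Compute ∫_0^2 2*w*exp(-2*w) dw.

Integrate by parts once (u = w, dv = 2*exp(-2*w) dw).
An antiderivative is F(w) = (-2*w - 1)*exp(-2*w)/2.
Then F(2) - F(0) = (-5*exp(-4)/2) - (-1/2) = (-5 + exp(4))*exp(-4)/2.

(-5 + exp(4))*exp(-4)/2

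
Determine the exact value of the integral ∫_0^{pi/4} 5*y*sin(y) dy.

Integrate by parts once (u = y, dv = 5*sin(y) dy).
An antiderivative is F(y) = -5*y*cos(y) + 5*sin(y).
Then F(pi/4) - F(0) = (5*sqrt(2)*(4 - pi)/8) - (0) = 5*sqrt(2)*(4 - pi)/8.

5*sqrt(2)*(4 - pi)/8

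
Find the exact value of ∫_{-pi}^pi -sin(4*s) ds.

0

An antiderivative is F(s) = cos(4*s)/4.
Then F(pi) - F(-pi) = (1/4) - (1/4) = 0.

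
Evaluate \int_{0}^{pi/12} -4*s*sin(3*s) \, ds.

sqrt(2)*(-4 + pi)/18

Integrate by parts once (u = s, dv = -4*sin(3*s) ds).
An antiderivative is F(s) = 4*s*cos(3*s)/3 - 4*sin(3*s)/9.
Then F(pi/12) - F(0) = (sqrt(2)*(-4 + pi)/18) - (0) = sqrt(2)*(-4 + pi)/18.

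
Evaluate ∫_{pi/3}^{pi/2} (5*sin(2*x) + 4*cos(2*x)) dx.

An antiderivative is F(x) = 2*sin(2*x) - 5*cos(2*x)/2.
Then F(pi/2) - F(pi/3) = (5/2) - (5/4 + sqrt(3)) = 5/4 - sqrt(3).

5/4 - sqrt(3)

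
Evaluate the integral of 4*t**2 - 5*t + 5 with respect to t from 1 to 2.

41/6

By the power rule, an antiderivative is F(t) = 4*t**3/3 - 5*t**2/2 + 5*t.
Then F(2) - F(1) = (32/3) - (23/6) = 41/6.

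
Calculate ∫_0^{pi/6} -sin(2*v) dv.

-1/4

An antiderivative is F(v) = cos(2*v)/2.
Then F(pi/6) - F(0) = (1/4) - (1/2) = -1/4.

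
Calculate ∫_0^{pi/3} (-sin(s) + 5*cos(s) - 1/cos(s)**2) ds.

-1/2 + 3*sqrt(3)/2

An antiderivative is F(s) = 5*sin(s) + cos(s) - tan(s).
Then F(pi/3) - F(0) = (1/2 + 3*sqrt(3)/2) - (1) = -1/2 + 3*sqrt(3)/2.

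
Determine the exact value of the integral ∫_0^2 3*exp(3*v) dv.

Let u = 3*v, so du = 3 dv. When v = 0, u = 0; when v = 2, u = 6.
The integral becomes ∫ exp(u) du from 0 to 6, with antiderivative exp(u).
Back in v: F(v) = exp(3*v).
Then F(2) - F(0) = (exp(6)) - (1) = -1 + exp(6).

-1 + exp(6)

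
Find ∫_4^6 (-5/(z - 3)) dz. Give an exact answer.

An antiderivative is F(z) = -5*log(z - 3).
Then F(6) - F(4) = (-5*log(3)) - (0) = -5*log(3).

-5*log(3)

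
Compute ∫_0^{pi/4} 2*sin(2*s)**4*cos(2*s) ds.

Let u = sin(2*s), so du = 2*cos(2*s) ds. When s = 0, u = 0; when s = pi/4, u = 1.
The integral becomes ∫ u**4 du from 0 to 1, with antiderivative u**5/5.
Back in s: F(s) = sin(2*s)**5/5.
Then F(pi/4) - F(0) = (1/5) - (0) = 1/5.

1/5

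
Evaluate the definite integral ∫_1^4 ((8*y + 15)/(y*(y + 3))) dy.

Factor the denominator: y**2 + 3*y = (y + 3)y.
Partial fractions: (8*y + 15)/(y*(y + 3)) = 3/(y + 3) + 5/y.
An antiderivative is F(y) = 5*log(y) + 3*log(y + 3).
Then F(4) - F(1) = (3*log(7) + 10*log(2)) - (log(64)) = 4*log(2) + 3*log(7).

4*log(2) + 3*log(7)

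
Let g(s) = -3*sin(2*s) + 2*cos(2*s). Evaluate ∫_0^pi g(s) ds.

An antiderivative is F(s) = sin(2*s) + 3*cos(2*s)/2.
Then F(pi) - F(0) = (3/2) - (3/2) = 0.

0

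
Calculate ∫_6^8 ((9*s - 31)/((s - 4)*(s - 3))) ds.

Factor the denominator: s**2 - 7*s + 12 = (s - 3)(s - 4).
Partial fractions: (9*s - 31)/((s - 4)*(s - 3)) = 4/(s - 3) + 5/(s - 4).
An antiderivative is F(s) = 5*log(s - 4) + 4*log(s - 3).
Then F(8) - F(6) = (4*log(5) + 10*log(2)) - (5*log(2) + 4*log(3)) = -4*log(3) + 5*log(2) + 4*log(5).

-4*log(3) + 5*log(2) + 4*log(5)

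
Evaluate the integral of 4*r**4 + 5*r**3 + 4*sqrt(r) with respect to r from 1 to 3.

By the power rule, an antiderivative is F(r) = 4*r**5/5 + 5*r**4/4 + 8*r**(3/2)/3.
Then F(3) - F(1) = (8*sqrt(3) + 5913/20) - (283/60) = 8*sqrt(3) + 4364/15.

8*sqrt(3) + 4364/15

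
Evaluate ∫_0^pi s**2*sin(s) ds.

Integrate by parts twice (u = s^2, dv = sin(s) ds).
An antiderivative is F(s) = -s**2*cos(s) + 2*s*sin(s) + 2*cos(s).
Then F(pi) - F(0) = (-2 + pi**2) - (2) = -4 + pi**2.

-4 + pi**2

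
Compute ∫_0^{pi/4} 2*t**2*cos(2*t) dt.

-1/2 + pi**2/16

Integrate by parts twice (u = t^2, dv = 2*cos(2*t) dt).
An antiderivative is F(t) = t**2*sin(2*t) + t*cos(2*t) - sin(2*t)/2.
Then F(pi/4) - F(0) = (-1/2 + pi**2/16) - (0) = -1/2 + pi**2/16.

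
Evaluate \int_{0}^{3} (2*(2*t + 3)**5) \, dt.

Let u = 2*t + 3, so du = 2 dt. When t = 0, u = 3; when t = 3, u = 9.
The integral becomes ∫ u**5 du from 3 to 9, with antiderivative u**6/6.
Back in t: F(t) = (2*t + 3)**6/6.
Then F(3) - F(0) = (177147/2) - (243/2) = 88452.

88452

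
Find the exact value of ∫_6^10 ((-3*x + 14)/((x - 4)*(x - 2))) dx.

Factor the denominator: x**2 - 6*x + 8 = (x - 2)(x - 4).
Partial fractions: (-3*x + 14)/((x - 4)*(x - 2)) = -4/(x - 2) + 1/(x - 4).
An antiderivative is F(x) = log(x - 4) - 4*log(x - 2).
Then F(10) - F(6) = (-11*log(2) + log(3)) - (-7*log(2)) = log(3/16).

log(3/16)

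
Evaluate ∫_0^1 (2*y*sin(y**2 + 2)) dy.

cos(2) - cos(3)

Let u = y**2 + 2, so du = 2*y dy. When y = 0, u = 2; when y = 1, u = 3.
The integral becomes ∫ sin(u) du from 2 to 3, with antiderivative -cos(u).
Back in y: F(y) = -cos(y**2 + 2).
Then F(1) - F(0) = (-cos(3)) - (-cos(2)) = cos(2) - cos(3).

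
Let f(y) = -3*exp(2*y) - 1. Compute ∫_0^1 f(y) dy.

An antiderivative is F(y) = -3*exp(2*y)/2 - y.
Then F(1) - F(0) = (-3*exp(2)/2 - 1) - (-3/2) = 1/2 - 3*exp(2)/2.

1/2 - 3*exp(2)/2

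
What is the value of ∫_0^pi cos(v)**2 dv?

Use the identity cos^2(v) = (1 + cos(2*v))/2.
An antiderivative is F(v) = v/2 + sin(2*v)/4.
Then F(pi) - F(0) = (pi/2) - (0) = pi/2.

pi/2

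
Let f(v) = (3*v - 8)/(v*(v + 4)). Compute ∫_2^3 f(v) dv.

Factor the denominator: v**2 + 4*v = (v + 4)v.
Partial fractions: (3*v - 8)/(v*(v + 4)) = 5/(v + 4) - 2/v.
An antiderivative is F(v) = -2*log(v) + 5*log(v + 4).
Then F(3) - F(2) = (-2*log(3) + 5*log(7)) - (3*log(2) + 5*log(3)) = -7*log(3) - 3*log(2) + 5*log(7).

-7*log(3) - 3*log(2) + 5*log(7)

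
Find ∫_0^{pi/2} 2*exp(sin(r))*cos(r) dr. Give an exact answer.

-2 + 2*E

Let u = sin(r), so du = cos(r) dr. When r = 0, u = 0; when r = pi/2, u = 1.
The integral becomes 2·∫ exp(u) du from 0 to 1, with antiderivative 2*exp(u).
Back in r: F(r) = 2*exp(sin(r)).
Then F(pi/2) - F(0) = (2*E) - (2) = -2 + 2*E.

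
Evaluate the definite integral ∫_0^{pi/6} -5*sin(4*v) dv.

-15/8

An antiderivative is F(v) = 5*cos(4*v)/4.
Then F(pi/6) - F(0) = (-5/8) - (5/4) = -15/8.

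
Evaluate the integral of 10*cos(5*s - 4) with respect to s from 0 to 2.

Let u = 5*s - 4, so du = 5 ds. When s = 0, u = -4; when s = 2, u = 6.
The integral becomes 2·∫ cos(u) du from -4 to 6, with antiderivative 2*sin(u).
Back in s: F(s) = 2*sin(5*s - 4).
Then F(2) - F(0) = (2*sin(6)) - (-2*sin(4)) = 2*sin(4) + 2*sin(6).

2*sin(4) + 2*sin(6)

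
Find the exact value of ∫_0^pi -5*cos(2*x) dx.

0

An antiderivative is F(x) = -5*sin(2*x)/2.
Then F(pi) - F(0) = (0) - (0) = 0.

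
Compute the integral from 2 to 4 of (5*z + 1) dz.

32

By the power rule, an antiderivative is F(z) = 5*z**2/2 + z.
Then F(4) - F(2) = (44) - (12) = 32.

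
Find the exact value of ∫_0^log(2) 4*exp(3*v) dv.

28/3

Let u = exp(v), so du = exp(v) dv. When v = 0, u = 1; when v = log(2), u = 2.
The integral becomes 4·∫ u**2 du from 1 to 2, with antiderivative 4*u**3/3.
Back in v: F(v) = 4*exp(3*v)/3.
Then F(log(2)) - F(0) = (32/3) - (4/3) = 28/3.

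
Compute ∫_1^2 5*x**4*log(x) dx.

-31/5 + 32*log(2)

Integrate by parts once (u = ln x, dv = 5*x**4 dx).
An antiderivative is F(x) = x**5*(5*log(x) - 1)/5.
Then F(2) - F(1) = (-32/5 + 32*log(2)) - (-1/5) = -31/5 + 32*log(2).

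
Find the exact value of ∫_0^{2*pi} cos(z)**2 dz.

pi

Use the identity cos^2(z) = (1 + cos(2*z))/2.
An antiderivative is F(z) = z/2 + sin(2*z)/4.
Then F(2*pi) - F(0) = (pi) - (0) = pi.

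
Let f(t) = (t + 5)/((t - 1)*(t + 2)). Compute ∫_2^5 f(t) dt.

log(64/7)

Factor the denominator: t**2 + t - 2 = (t + 2)(t - 1).
Partial fractions: (t + 5)/((t - 1)*(t + 2)) = -1/(t + 2) + 2/(t - 1).
An antiderivative is F(t) = 2*log(t - 1) - log(t + 2).
Then F(5) - F(2) = (log(16/7)) - (-log(4)) = log(64/7).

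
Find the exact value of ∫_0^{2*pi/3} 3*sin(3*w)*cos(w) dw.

Use the identity sin(3*w)cos(w) = [sin(4*w) + sin(2*w)]/2.
An antiderivative is F(w) = -3*cos(2*w)/4 - 3*cos(4*w)/8.
Then F(2*pi/3) - F(0) = (9/16) - (-9/8) = 27/16.

27/16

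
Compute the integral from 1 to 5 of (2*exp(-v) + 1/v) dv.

An antiderivative is F(v) = log(v) - 2*exp(-v).
Then F(5) - F(1) = (-2*exp(-5) + log(5)) - (-2*exp(-1)) = -2*exp(-5) + 2*exp(-1) + log(5).

-2*exp(-5) + 2*exp(-1) + log(5)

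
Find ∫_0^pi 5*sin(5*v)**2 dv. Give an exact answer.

Use the identity sin^2(5*v) = (1 - cos(10*v))/2.
An antiderivative is F(v) = 5*v/2 - sin(10*v)/4.
Then F(pi) - F(0) = (5*pi/2) - (0) = 5*pi/2.

5*pi/2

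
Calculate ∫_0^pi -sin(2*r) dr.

An antiderivative is F(r) = cos(2*r)/2.
Then F(pi) - F(0) = (1/2) - (1/2) = 0.

0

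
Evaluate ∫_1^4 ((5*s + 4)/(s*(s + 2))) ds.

7*log(2)

Factor the denominator: s**2 + 2*s = (s + 2)s.
Partial fractions: (5*s + 4)/(s*(s + 2)) = 3/(s + 2) + 2/s.
An antiderivative is F(s) = 2*log(s) + 3*log(s + 2).
Then F(4) - F(1) = (3*log(3) + 7*log(2)) - (log(27)) = 7*log(2).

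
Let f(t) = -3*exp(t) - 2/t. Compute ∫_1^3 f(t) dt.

An antiderivative is F(t) = -3*exp(t) - 2*log(t).
Then F(3) - F(1) = (-3*exp(3) - log(9)) - (-3*exp(1)) = -3*exp(3) - log(9) + 3*exp(1).

-3*exp(3) - log(9) + 3*exp(1)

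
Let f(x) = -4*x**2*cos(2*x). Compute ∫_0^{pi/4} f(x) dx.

1 - pi**2/8

Integrate by parts twice (u = x^2, dv = -4*cos(2*x) dx).
An antiderivative is F(x) = -2*x**2*sin(2*x) - 2*x*cos(2*x) + sin(2*x).
Then F(pi/4) - F(0) = (1 - pi**2/8) - (0) = 1 - pi**2/8.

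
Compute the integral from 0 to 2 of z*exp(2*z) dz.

Integrate by parts once (u = z, dv = exp(2*z) dz).
An antiderivative is F(z) = (2*z - 1)*exp(2*z)/4.
Then F(2) - F(0) = (3*exp(4)/4) - (-1/4) = 1/4 + 3*exp(4)/4.

1/4 + 3*exp(4)/4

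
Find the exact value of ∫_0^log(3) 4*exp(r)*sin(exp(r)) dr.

4*cos(1) - 4*cos(3)

Let u = exp(r), so du = exp(r) dr. When r = 0, u = 1; when r = log(3), u = 3.
The integral becomes 4·∫ sin(u) du from 1 to 3, with antiderivative -4*cos(u).
Back in r: F(r) = -4*cos(exp(r)).
Then F(log(3)) - F(0) = (-4*cos(3)) - (-4*cos(1)) = 4*cos(1) - 4*cos(3).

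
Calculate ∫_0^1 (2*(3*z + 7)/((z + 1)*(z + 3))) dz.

-2*log(3) + 8*log(2)

Factor the denominator: z**2 + 4*z + 3 = (z + 3)(z + 1).
Partial fractions: 2*(3*z + 7)/((z + 1)*(z + 3)) = 2/(z + 3) + 4/(z + 1).
An antiderivative is F(z) = 4*log(z + 1) + 2*log(z + 3).
Then F(1) - F(0) = (8*log(2)) - (log(9)) = -2*log(3) + 8*log(2).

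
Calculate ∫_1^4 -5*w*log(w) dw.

Integrate by parts once (u = ln w, dv = -5*w dw).
An antiderivative is F(w) = -5*w**2*(2*log(w) - 1)/4.
Then F(4) - F(1) = (20 - 80*log(2)) - (5/4) = 75/4 - 80*log(2).

75/4 - 80*log(2)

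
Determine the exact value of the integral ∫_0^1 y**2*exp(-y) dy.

Integrate by parts twice (u = y^2, dv = exp(-y) dy).
An antiderivative is F(y) = (-y**2 - 2*y - 2)*exp(-y).
Then F(1) - F(0) = (-5*exp(-1)) - (-2) = 2 - 5*exp(-1).

2 - 5*exp(-1)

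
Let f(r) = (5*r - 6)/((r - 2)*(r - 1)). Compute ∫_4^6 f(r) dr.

log(80/3)

Factor the denominator: r**2 - 3*r + 2 = (r - 1)(r - 2).
Partial fractions: (5*r - 6)/((r - 2)*(r - 1)) = 1/(r - 1) + 4/(r - 2).
An antiderivative is F(r) = 4*log(r - 2) + log(r - 1).
Then F(6) - F(4) = (log(5) + 8*log(2)) - (log(48)) = log(80/3).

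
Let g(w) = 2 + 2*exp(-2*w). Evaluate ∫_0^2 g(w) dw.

An antiderivative is F(w) = 2*w - exp(-2*w).
Then F(2) - F(0) = (4 - exp(-4)) - (-1) = 5 - exp(-4).

5 - exp(-4)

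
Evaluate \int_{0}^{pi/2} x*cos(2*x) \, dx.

-1/2

Integrate by parts once (u = x, dv = cos(2*x) dx).
An antiderivative is F(x) = x*sin(2*x)/2 + cos(2*x)/4.
Then F(pi/2) - F(0) = (-1/4) - (1/4) = -1/2.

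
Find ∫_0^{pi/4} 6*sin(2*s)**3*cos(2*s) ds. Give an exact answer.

Let u = sin(2*s), so du = 2*cos(2*s) ds. When s = 0, u = 0; when s = pi/4, u = 1.
The integral becomes 3·∫ u**3 du from 0 to 1, with antiderivative 3*u**4/4.
Back in s: F(s) = 3*sin(2*s)**4/4.
Then F(pi/4) - F(0) = (3/4) - (0) = 3/4.

3/4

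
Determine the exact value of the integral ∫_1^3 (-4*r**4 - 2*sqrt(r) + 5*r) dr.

-2584/15 - 4*sqrt(3)

By the power rule, an antiderivative is F(r) = -4*r**5/5 - 4*r**(3/2)/3 + 5*r**2/2.
Then F(3) - F(1) = (-1719/10 - 4*sqrt(3)) - (11/30) = -2584/15 - 4*sqrt(3).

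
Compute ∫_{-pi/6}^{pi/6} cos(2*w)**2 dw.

sqrt(3)/8 + pi/6

Use the identity cos^2(2*w) = (1 + cos(4*w))/2.
An antiderivative is F(w) = w/2 + sin(4*w)/8.
Then F(pi/6) - F(-pi/6) = (sqrt(3)/16 + pi/12) - (-pi/12 - sqrt(3)/16) = sqrt(3)/8 + pi/6.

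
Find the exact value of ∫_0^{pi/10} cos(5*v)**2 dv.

pi/20

Use the identity cos^2(5*v) = (1 + cos(10*v))/2.
An antiderivative is F(v) = v/2 + sin(10*v)/20.
Then F(pi/10) - F(0) = (pi/20) - (0) = pi/20.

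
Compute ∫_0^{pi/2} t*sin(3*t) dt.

Integrate by parts once (u = t, dv = sin(3*t) dt).
An antiderivative is F(t) = -t*cos(3*t)/3 + sin(3*t)/9.
Then F(pi/2) - F(0) = (-1/9) - (0) = -1/9.

-1/9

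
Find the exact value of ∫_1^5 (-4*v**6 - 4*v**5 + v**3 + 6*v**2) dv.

By the power rule, an antiderivative is F(v) = -4*v**7/7 - 2*v**6/3 + v**4/4 + 2*v**3.
Then F(5) - F(1) = (-4590875/84) - (85/84) = -382580/7.

-382580/7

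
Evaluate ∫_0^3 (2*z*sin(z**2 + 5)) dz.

-cos(14) + cos(5)

Let u = z**2 + 5, so du = 2*z dz. When z = 0, u = 5; when z = 3, u = 14.
The integral becomes ∫ sin(u) du from 5 to 14, with antiderivative -cos(u).
Back in z: F(z) = -cos(z**2 + 5).
Then F(3) - F(0) = (-cos(14)) - (-cos(5)) = -cos(14) + cos(5).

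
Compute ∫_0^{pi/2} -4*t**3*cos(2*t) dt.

Integrate by parts 3 times (u = t^3, dv = -4*cos(2*t) dt).
An antiderivative is F(t) = -2*t**3*sin(2*t) - 3*t**2*cos(2*t) + 3*t*sin(2*t) + 3*cos(2*t)/2.
Then F(pi/2) - F(0) = (-3/2 + 3*pi**2/4) - (3/2) = -3 + 3*pi**2/4.

-3 + 3*pi**2/4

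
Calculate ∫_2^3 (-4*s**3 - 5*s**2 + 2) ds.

By the power rule, an antiderivative is F(s) = -s**4 - 5*s**3/3 + 2*s.
Then F(3) - F(2) = (-120) - (-76/3) = -284/3.

-284/3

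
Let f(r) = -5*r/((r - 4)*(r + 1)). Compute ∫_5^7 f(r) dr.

Factor the denominator: r**2 - 3*r - 4 = (r + 1)(r - 4).
Partial fractions: -5*r/((r - 4)*(r + 1)) = -1/(r + 1) - 4/(r - 4).
An antiderivative is F(r) = -4*log(r - 4) - log(r + 1).
Then F(7) - F(5) = (-4*log(3) - 3*log(2)) - (-log(6)) = -3*log(3) - 2*log(2).

-3*log(3) - 2*log(2)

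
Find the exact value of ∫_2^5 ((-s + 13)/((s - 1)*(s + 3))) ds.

Factor the denominator: s**2 + 2*s - 3 = (s + 3)(s - 1).
Partial fractions: (-s + 13)/((s - 1)*(s + 3)) = -4/(s + 3) + 3/(s - 1).
An antiderivative is F(s) = 3*log(s - 1) - 4*log(s + 3).
Then F(5) - F(2) = (-log(64)) - (-4*log(5)) = -6*log(2) + 4*log(5).

-6*log(2) + 4*log(5)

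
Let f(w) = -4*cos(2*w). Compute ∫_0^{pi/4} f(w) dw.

-2

An antiderivative is F(w) = -2*sin(2*w).
Then F(pi/4) - F(0) = (-2) - (0) = -2.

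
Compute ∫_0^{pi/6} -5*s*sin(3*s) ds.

Integrate by parts once (u = s, dv = -5*sin(3*s) ds).
An antiderivative is F(s) = 5*s*cos(3*s)/3 - 5*sin(3*s)/9.
Then F(pi/6) - F(0) = (-5/9) - (0) = -5/9.

-5/9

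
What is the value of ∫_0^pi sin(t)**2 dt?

pi/2

Use the identity sin^2(t) = (1 - cos(2*t))/2.
An antiderivative is F(t) = t/2 - sin(2*t)/4.
Then F(pi) - F(0) = (pi/2) - (0) = pi/2.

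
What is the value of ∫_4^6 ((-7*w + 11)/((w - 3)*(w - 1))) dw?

Factor the denominator: w**2 - 4*w + 3 = (w - 1)(w - 3).
Partial fractions: (-7*w + 11)/((w - 3)*(w - 1)) = -2/(w - 1) - 5/(w - 3).
An antiderivative is F(w) = -5*log(w - 3) - 2*log(w - 1).
Then F(6) - F(4) = (-5*log(3) - 2*log(5)) - (-log(9)) = -3*log(3) - 2*log(5).

-3*log(3) - 2*log(5)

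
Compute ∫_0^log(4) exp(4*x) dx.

255/4

Let u = exp(x), so du = exp(x) dx. When x = 0, u = 1; when x = log(4), u = 4.
The integral becomes ∫ u**3 du from 1 to 4, with antiderivative u**4/4.
Back in x: F(x) = exp(4*x)/4.
Then F(log(4)) - F(0) = (64) - (1/4) = 255/4.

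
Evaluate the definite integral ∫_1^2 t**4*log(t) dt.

Integrate by parts once (u = ln t, dv = t**4 dt).
An antiderivative is F(t) = t**5*(5*log(t) - 1)/25.
Then F(2) - F(1) = (-32/25 + 32*log(2)/5) - (-1/25) = -31/25 + 32*log(2)/5.

-31/25 + 32*log(2)/5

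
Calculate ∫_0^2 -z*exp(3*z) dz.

-5*exp(6)/9 - 1/9

Integrate by parts once (u = z, dv = -exp(3*z) dz).
An antiderivative is F(z) = (-3*z + 1)*exp(3*z)/9.
Then F(2) - F(0) = (-5*exp(6)/9) - (1/9) = -5*exp(6)/9 - 1/9.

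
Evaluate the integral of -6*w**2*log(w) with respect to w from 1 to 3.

52/3 - 54*log(3)

Integrate by parts once (u = ln w, dv = -6*w**2 dw).
An antiderivative is F(w) = -2*w**3*(3*log(w) - 1)/3.
Then F(3) - F(1) = (18 - 54*log(3)) - (2/3) = 52/3 - 54*log(3).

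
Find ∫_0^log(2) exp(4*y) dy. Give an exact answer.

Let u = exp(y), so du = exp(y) dy. When y = 0, u = 1; when y = log(2), u = 2.
The integral becomes ∫ u**3 du from 1 to 2, with antiderivative u**4/4.
Back in y: F(y) = exp(4*y)/4.
Then F(log(2)) - F(0) = (4) - (1/4) = 15/4.

15/4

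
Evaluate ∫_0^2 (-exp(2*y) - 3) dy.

An antiderivative is F(y) = -exp(2*y)/2 - 3*y.
Then F(2) - F(0) = (-exp(4)/2 - 6) - (-1/2) = -exp(4)/2 - 11/2.

-exp(4)/2 - 11/2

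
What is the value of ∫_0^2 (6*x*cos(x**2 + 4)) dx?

Let u = x**2 + 4, so du = 2*x dx. When x = 0, u = 4; when x = 2, u = 8.
The integral becomes 3·∫ cos(u) du from 4 to 8, with antiderivative 3*sin(u).
Back in x: F(x) = 3*sin(x**2 + 4).
Then F(2) - F(0) = (3*sin(8)) - (3*sin(4)) = -3*sin(4) + 3*sin(8).

-3*sin(4) + 3*sin(8)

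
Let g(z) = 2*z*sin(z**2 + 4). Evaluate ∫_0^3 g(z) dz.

-cos(13) + cos(4)

Let u = z**2 + 4, so du = 2*z dz. When z = 0, u = 4; when z = 3, u = 13.
The integral becomes ∫ sin(u) du from 4 to 13, with antiderivative -cos(u).
Back in z: F(z) = -cos(z**2 + 4).
Then F(3) - F(0) = (-cos(13)) - (-cos(4)) = -cos(13) + cos(4).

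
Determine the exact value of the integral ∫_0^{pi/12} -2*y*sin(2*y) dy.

-1/4 + sqrt(3)*pi/24

Integrate by parts once (u = y, dv = -2*sin(2*y) dy).
An antiderivative is F(y) = y*cos(2*y) - sin(2*y)/2.
Then F(pi/12) - F(0) = (-1/4 + sqrt(3)*pi/24) - (0) = -1/4 + sqrt(3)*pi/24.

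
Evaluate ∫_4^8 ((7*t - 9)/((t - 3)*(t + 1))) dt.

Factor the denominator: t**2 - 2*t - 3 = (t + 1)(t - 3).
Partial fractions: (7*t - 9)/((t - 3)*(t + 1)) = 4/(t + 1) + 3/(t - 3).
An antiderivative is F(t) = 3*log(t - 3) + 4*log(t + 1).
Then F(8) - F(4) = (3*log(5) + 8*log(3)) - (4*log(5)) = -log(5) + 8*log(3).

-log(5) + 8*log(3)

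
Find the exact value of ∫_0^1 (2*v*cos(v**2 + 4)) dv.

Let u = v**2 + 4, so du = 2*v dv. When v = 0, u = 4; when v = 1, u = 5.
The integral becomes ∫ cos(u) du from 4 to 5, with antiderivative sin(u).
Back in v: F(v) = sin(v**2 + 4).
Then F(1) - F(0) = (sin(5)) - (sin(4)) = sin(5) - sin(4).

sin(5) - sin(4)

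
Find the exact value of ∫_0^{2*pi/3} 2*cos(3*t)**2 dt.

2*pi/3

Use the identity cos^2(3*t) = (1 + cos(6*t))/2.
An antiderivative is F(t) = t + sin(6*t)/6.
Then F(2*pi/3) - F(0) = (2*pi/3) - (0) = 2*pi/3.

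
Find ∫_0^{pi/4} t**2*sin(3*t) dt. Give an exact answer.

Integrate by parts twice (u = t^2, dv = sin(3*t) dt).
An antiderivative is F(t) = -t**2*cos(3*t)/3 + 2*t*sin(3*t)/9 + 2*cos(3*t)/27.
Then F(pi/4) - F(0) = (sqrt(2)*(-32 + 24*pi + 9*pi**2)/864) - (2/27) = -2/27 - sqrt(2)/27 + sqrt(2)*pi/36 + sqrt(2)*pi**2/96.

-2/27 - sqrt(2)/27 + sqrt(2)*pi/36 + sqrt(2)*pi**2/96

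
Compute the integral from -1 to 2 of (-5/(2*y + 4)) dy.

An antiderivative is F(y) = -5*log(2*y + 4)/2.
Then F(2) - F(-1) = (-15*log(2)/2) - (-5*log(2)/2) = -log(32).

-log(32)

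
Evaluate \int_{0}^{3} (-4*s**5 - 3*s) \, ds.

By the power rule, an antiderivative is F(s) = -2*s**6/3 - 3*s**2/2.
Then F(3) - F(0) = (-999/2) - (0) = -999/2.

-999/2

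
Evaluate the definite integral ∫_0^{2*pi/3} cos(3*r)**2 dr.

pi/3

Use the identity cos^2(3*r) = (1 + cos(6*r))/2.
An antiderivative is F(r) = r/2 + sin(6*r)/12.
Then F(2*pi/3) - F(0) = (pi/3) - (0) = pi/3.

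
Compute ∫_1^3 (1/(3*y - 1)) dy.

An antiderivative is F(y) = log(3*y - 1)/3.
Then F(3) - F(1) = (log(2)) - (log(2)/3) = 2*log(2)/3.

2*log(2)/3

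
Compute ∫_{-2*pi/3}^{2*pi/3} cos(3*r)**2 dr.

Use the identity cos^2(3*r) = (1 + cos(6*r))/2.
An antiderivative is F(r) = r/2 + sin(6*r)/12.
Then F(2*pi/3) - F(-2*pi/3) = (pi/3) - (-pi/3) = 2*pi/3.

2*pi/3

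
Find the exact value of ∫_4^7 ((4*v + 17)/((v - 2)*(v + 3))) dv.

-6*log(2) + log(7) + 4*log(5)

Factor the denominator: v**2 + v - 6 = (v + 3)(v - 2).
Partial fractions: (4*v + 17)/((v - 2)*(v + 3)) = -1/(v + 3) + 5/(v - 2).
An antiderivative is F(v) = 5*log(v - 2) - log(v + 3).
Then F(7) - F(4) = (-log(2) + 4*log(5)) - (log(32/7)) = -6*log(2) + log(7) + 4*log(5).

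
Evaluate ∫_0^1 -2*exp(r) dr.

An antiderivative is F(r) = -2*exp(r).
Then F(1) - F(0) = (-2*E) - (-2) = 2 - 2*E.

2 - 2*E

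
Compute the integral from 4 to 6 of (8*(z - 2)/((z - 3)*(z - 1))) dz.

4*log(5)

Factor the denominator: z**2 - 4*z + 3 = (z - 1)(z - 3).
Partial fractions: 8*(z - 2)/((z - 3)*(z - 1)) = 4/(z - 1) + 4/(z - 3).
An antiderivative is F(z) = 4*log(z - 3) + 4*log(z - 1).
Then F(6) - F(4) = (4*log(3) + 4*log(5)) - (log(81)) = 4*log(5).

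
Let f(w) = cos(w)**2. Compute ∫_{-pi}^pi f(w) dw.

pi

Use the identity cos^2(w) = (1 + cos(2*w))/2.
An antiderivative is F(w) = w/2 + sin(2*w)/4.
Then F(pi) - F(-pi) = (pi/2) - (-pi/2) = pi.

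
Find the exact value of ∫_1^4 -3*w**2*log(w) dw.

Integrate by parts once (u = ln w, dv = -3*w**2 dw).
An antiderivative is F(w) = -w**3*(3*log(w) - 1)/3.
Then F(4) - F(1) = (64/3 - 128*log(2)) - (1/3) = 21 - 128*log(2).

21 - 128*log(2)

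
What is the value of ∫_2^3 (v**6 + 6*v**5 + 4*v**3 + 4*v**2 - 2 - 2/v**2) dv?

7330/7

By the power rule, an antiderivative is F(v) = v**7/7 + v**6 + v**4 + 4*v**3/3 - 2*v + 2/v.
Then F(3) - F(2) = (24215/21) - (2225/21) = 7330/7.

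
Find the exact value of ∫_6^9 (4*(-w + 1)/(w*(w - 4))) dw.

-3*log(5) - log(3) + 4*log(2)

Factor the denominator: w**2 - 4*w = w(w - 4).
Partial fractions: 4*(-w + 1)/(w*(w - 4)) = -1/w - 3/(w - 4).
An antiderivative is F(w) = -log(w) - 3*log(w - 4).
Then F(9) - F(6) = (-3*log(5) - 2*log(3)) - (-log(48)) = -3*log(5) - log(3) + 4*log(2).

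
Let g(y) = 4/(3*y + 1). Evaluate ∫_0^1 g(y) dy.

An antiderivative is F(y) = 4*log(3*y + 1)/3.
Then F(1) - F(0) = (8*log(2)/3) - (0) = 8*log(2)/3.

8*log(2)/3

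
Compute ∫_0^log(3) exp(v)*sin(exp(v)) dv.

Let u = exp(v), so du = exp(v) dv. When v = 0, u = 1; when v = log(3), u = 3.
The integral becomes ∫ sin(u) du from 1 to 3, with antiderivative -cos(u).
Back in v: F(v) = -cos(exp(v)).
Then F(log(3)) - F(0) = (-cos(3)) - (-cos(1)) = cos(1) - cos(3).

cos(1) - cos(3)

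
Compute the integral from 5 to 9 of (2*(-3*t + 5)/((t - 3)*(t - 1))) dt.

-4*log(3) - 2*log(2)

Factor the denominator: t**2 - 4*t + 3 = (t - 1)(t - 3).
Partial fractions: 2*(-3*t + 5)/((t - 3)*(t - 1)) = -2/(t - 1) - 4/(t - 3).
An antiderivative is F(t) = -4*log(t - 3) - 2*log(t - 1).
Then F(9) - F(5) = (-10*log(2) - 4*log(3)) - (-8*log(2)) = -4*log(3) - 2*log(2).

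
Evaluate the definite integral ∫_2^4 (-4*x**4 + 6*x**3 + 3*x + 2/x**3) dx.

By the power rule, an antiderivative is F(x) = -4*x**5/5 + 3*x**4/2 + 3*x**2/2 - 1/x**2.
Then F(4) - F(2) = (-32901/80) - (83/20) = -33233/80.

-33233/80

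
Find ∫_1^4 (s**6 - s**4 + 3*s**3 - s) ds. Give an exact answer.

By the power rule, an antiderivative is F(s) = s**7/7 - s**5/5 + 3*s**4/4 - s**2/2.
Then F(4) - F(1) = (81192/35) - (27/140) = 324741/140.

324741/140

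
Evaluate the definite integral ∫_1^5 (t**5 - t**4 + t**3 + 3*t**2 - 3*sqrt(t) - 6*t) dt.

10946/5 - 10*sqrt(5)

By the power rule, an antiderivative is F(t) = t**6/6 - t**5/5 + t**4/4 - 2*t**(3/2) + t**3 - 3*t**2.
Then F(5) - F(1) = (26225/12 - 10*sqrt(5)) - (-227/60) = 10946/5 - 10*sqrt(5).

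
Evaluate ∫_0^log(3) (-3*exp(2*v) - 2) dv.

An antiderivative is F(v) = -3*exp(2*v)/2 - 2*v.
Then F(log(3)) - F(0) = (-27/2 - log(9)) - (-3/2) = -12 - 2*log(3).

-12 - 2*log(3)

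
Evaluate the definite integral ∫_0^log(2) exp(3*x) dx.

Let u = exp(x), so du = exp(x) dx. When x = 0, u = 1; when x = log(2), u = 2.
The integral becomes ∫ u**2 du from 1 to 2, with antiderivative u**3/3.
Back in x: F(x) = exp(3*x)/3.
Then F(log(2)) - F(0) = (8/3) - (1/3) = 7/3.

7/3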